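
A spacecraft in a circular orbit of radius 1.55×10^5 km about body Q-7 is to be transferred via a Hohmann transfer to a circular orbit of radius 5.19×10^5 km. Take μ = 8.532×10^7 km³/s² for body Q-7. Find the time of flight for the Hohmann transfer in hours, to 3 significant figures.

t = 18.5 hours

The Hohmann ellipse has a_t = (r₁ + r₂)/2 = 3.370×10^5 km.
Half the transfer-orbit period gives t = π√(a_t³/μ) = 66540 s.
Converting: 66540 s ÷ 3600 s/hour = 18.5 hours.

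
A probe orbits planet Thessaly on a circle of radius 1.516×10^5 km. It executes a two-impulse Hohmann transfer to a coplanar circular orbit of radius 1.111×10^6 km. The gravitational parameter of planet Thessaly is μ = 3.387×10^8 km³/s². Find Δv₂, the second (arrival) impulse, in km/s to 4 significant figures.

Δv₂ = 8.904 km/s

The Hohmann ellipse has a_t = (r₁ + r₂)/2 = 6.313×10^5 km.
Circular speed at r = 1.111×10^6 km: v_c = √(μ/r) = 17.46 km/s.
Vis-viva on the transfer ellipse at r = 1.111×10^6 km gives v_t = √[μ(2/r − 1/a_t)] = 8.556 km/s.
Δv₂ = |v_t − v_c| = |8.556 − 17.46| = 8.904 km/s.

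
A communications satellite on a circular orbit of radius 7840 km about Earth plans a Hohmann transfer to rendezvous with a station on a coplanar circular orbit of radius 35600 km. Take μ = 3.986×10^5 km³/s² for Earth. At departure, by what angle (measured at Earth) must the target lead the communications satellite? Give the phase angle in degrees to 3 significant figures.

φ = 94.2°

Transfer-ellipse semi-major axis a_t = (r₁ + r₂)/2 = (7840 + 35600)/2 = 21720 km.
The half-period of the transfer ellipse is t = π√(a_t³/μ) = 15928 s.
The target's mean motion on its circular orbit is ω₂ = √(μ/r₂³) = 9.3993×10^-5 rad/s.
Angle swept by the target during transfer: ω₂·t = 1.4971 rad = 85.78°.
The communications satellite traverses 180° on the transfer ellipse, so the target must lead by 180° − 85.78° = 94.2°.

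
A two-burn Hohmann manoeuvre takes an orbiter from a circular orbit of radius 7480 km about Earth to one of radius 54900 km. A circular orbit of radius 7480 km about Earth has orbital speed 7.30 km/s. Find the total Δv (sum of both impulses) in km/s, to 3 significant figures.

Δv = 3.76 km/s

From the circular-orbit relation v² = μ/r at r = 7480 km: μ = v²r = (7.30)² × 7480 = 3.98609×10^5 km³/s².
Semi-major axis of the transfer orbit: a_t = (7480 + 54900)/2 = 31190 km.
Circular speed at r₁: v₁ = √(μ/r₁) = √(3.98609×10^5/7480) = 7.300 km/s.
Transfer-orbit speed at r₁ (vis-viva): v_p = √[μ(2/r₁ − 1/a_t)] = 9.685 km/s.
First burn Δv₁ = |v_p − v₁| = 2.385 km/s.
At r₂, v₂ = √(μ/r₂) = 2.695 km/s.
Transfer-orbit speed at r₂: v_a = √[μ(2/r₂ − 1/a_t)] = 1.320 km/s.
Second burn Δv₂ = |v₂ − v_a| = 1.375 km/s.
Δv = Δv₁ + Δv₂ = 2.385 + 1.375 = 3.760 km/s.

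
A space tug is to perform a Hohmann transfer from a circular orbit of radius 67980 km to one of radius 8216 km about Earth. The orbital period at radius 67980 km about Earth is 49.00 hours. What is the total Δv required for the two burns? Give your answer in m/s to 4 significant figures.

Δv = 3636 m/s

From Kepler's third law T² = 4π²r³/μ at r = 67980 km, T = 49.00 hours = 49.00 × 3600 s = 1.764×10^5 s: μ = 4π²r³/T² = 3.98571×10^5 km³/s².
Semi-major axis of the transfer orbit: a_t = (67980 + 8216)/2 = 38098 km.
Circular speed at r₁: v₁ = √(μ/r₁) = √(3.98571×10^5/67980) = 2.421 km/s.
Transfer-orbit speed at r₁ (v² = μ(2/r − 1/a)): v_a = √[μ(2/r₁ − 1/a_t)] = 1.124 km/s.
First burn Δv₁ = |v_a − v₁| = 1.297 km/s.
Circular speed at r₂: v₂ = √(μ/r₂) = 6.965 km/s.
Transfer-orbit speed at r₂: v_p = √[μ(2/r₂ − 1/a_t)] = 9.304 km/s.
Second burn Δv₂ = |v₂ − v_p| = 2.339 km/s.
Total Δv = Δv₁ + Δv₂ = 3.636 km/s.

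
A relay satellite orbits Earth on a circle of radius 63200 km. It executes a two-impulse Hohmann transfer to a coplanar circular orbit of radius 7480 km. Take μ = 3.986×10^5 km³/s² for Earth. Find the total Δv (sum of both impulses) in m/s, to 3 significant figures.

Δv = 3820 m/s

Transfer-ellipse semi-major axis a_t = (r₁ + r₂)/2 = (63200 + 7480)/2 = 35340 km.
At r₁ the circular-orbit speed is v₁ = √(μ/r₁) = 2.511 km/s.
On the transfer ellipse at r₁, vis-viva equation gives v_a = √[μ(2/r₁ − 1/a_t)] = 1.155 km/s.
First burn Δv₁ = |v_a − v₁| = 1.356 km/s.
Circular speed at r₂: v₂ = √(μ/r₂) = 7.300 km/s.
Transfer-orbit speed at r₂: v_p = √[μ(2/r₂ − 1/a_t)] = 9.762 km/s.
Second burn Δv₂ = |v₂ − v_p| = 2.462 km/s.
Total Δv = Δv₁ + Δv₂ = 3.818 km/s.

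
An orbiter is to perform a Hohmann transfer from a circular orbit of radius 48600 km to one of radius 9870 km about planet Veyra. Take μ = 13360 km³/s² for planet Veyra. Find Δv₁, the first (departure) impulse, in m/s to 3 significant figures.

Transfer-ellipse semi-major axis a_t = (r₁ + r₂)/2 = (48600 + 9870)/2 = 29235 km.
Circular speed at r = 48600 km: v_c = √(μ/r) = 0.5243 km/s.
Transfer-orbit speed at the same r (vis-viva, a = a_t): v_t = √[μ(2/r − 1/a_t)] = 0.3046 km/s.
Δv₁ = |v_t − v_c| = |0.3046 − 0.5243| = 0.2197 km/s.

Δv₁ = 220 m/s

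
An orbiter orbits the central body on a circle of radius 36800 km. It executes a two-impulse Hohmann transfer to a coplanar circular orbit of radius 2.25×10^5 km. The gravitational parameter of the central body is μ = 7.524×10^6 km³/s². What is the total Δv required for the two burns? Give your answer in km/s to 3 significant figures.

Transfer-ellipse semi-major axis a_t = (r₁ + r₂)/2 = (36800 + 2.250×10^5)/2 = 1.309×10^5 km.
Circular speed at r₁: v₁ = √(μ/r₁) = √(7.524×10^6/36800) = 14.29883 km/s.
On the transfer ellipse at r₁, vis-viva equation gives v_p = √[μ(2/r₁ − 1/a_t)] = 18.74657 km/s.
First burn Δv₁ = |v_p − v₁| = 4.4477 km/s.
At r₂, v₂ = √(μ/r₂) = 5.7827 km/s.
Transfer-orbit speed at r₂: v_a = √[μ(2/r₂ − 1/a_t)] = 3.0661 km/s.
Second burn Δv₂ = |v₂ − v_a| = 2.7166 km/s.
Δv = Δv₁ + Δv₂ = 4.4477 + 2.7166 = 7.164 km/s.

Δv = 7.16 km/s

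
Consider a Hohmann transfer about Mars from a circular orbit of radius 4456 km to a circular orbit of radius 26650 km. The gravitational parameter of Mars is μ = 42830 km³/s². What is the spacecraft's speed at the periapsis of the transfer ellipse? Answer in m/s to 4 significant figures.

v = 4058 m/s

The Hohmann ellipse has a_t = (r₁ + r₂)/2 = 15553 km.
The periapsis of the transfer ellipse is at r = 4456 km.
From the vis-viva equation, v = √[μ(2/r − 1/a_t)] = 4.058 km/s.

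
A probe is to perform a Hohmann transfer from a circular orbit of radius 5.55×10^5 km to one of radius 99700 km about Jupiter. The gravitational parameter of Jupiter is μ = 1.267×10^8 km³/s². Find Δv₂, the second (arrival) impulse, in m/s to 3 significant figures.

Δv₂ = 10800 m/s

Semi-major axis of the transfer orbit: a_t = (5.550×10^5 + 99700)/2 = 3.2735×10^5 km.
Circular speed at r = 99700 km: v_c = √(μ/r) = 35.65 km/s.
Transfer-orbit speed at the same r (vis-viva, a = a_t): v_t = √[μ(2/r − 1/a_t)] = 46.42 km/s.
Δv₂ = |v_t − v_c| = |46.42 − 35.65| = 10.77 km/s.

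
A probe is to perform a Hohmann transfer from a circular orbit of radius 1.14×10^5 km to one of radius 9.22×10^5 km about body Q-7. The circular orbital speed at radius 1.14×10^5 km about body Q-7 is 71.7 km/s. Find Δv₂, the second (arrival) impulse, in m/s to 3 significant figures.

From the circular-orbit relation v² = μ/r at r = 1.14×10^5 km: μ = v²r = (71.7)² × 1.14×10^5 = 5.86061×10^8 km³/s².
Semi-major axis of the transfer orbit: a_t = (1.140×10^5 + 9.220×10^5)/2 = 5.180×10^5 km.
Circular speed at r = 9.220×10^5 km: v_c = √(μ/r) = 25.21 km/s.
Vis-viva on the transfer ellipse at r = 9.220×10^5 km gives v_t = √[μ(2/r − 1/a_t)] = 11.83 km/s.
Δv₂ = |v_t − v_c| = |11.83 − 25.21| = 13.38 km/s.

Δv₂ = 13400 m/s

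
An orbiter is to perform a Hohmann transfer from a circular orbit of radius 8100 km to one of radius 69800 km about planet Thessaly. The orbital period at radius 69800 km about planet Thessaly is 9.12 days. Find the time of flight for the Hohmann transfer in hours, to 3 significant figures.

From Kepler's third law T² = 4π²r³/μ at r = 69800 km, T = 9.12 days = 9.12 × 86400 s = 7.87968×10^5 s: μ = 4π²r³/T² = 21622.6 km³/s².
The Hohmann ellipse has a_t = (r₁ + r₂)/2 = 38950 km.
Transfer time t = π√(a_t³/μ) = π√((38950)³ / 21622.6) = 1.642×10^5 s.
Converting: 1.642×10^5 s ÷ 3600 s/hour = 45.6 hours.

t = 45.6 hours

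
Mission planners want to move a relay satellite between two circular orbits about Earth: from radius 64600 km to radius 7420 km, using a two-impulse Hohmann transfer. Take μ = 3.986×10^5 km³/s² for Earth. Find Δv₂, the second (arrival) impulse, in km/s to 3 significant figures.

Semi-major axis of the transfer orbit: a_t = (64600 + 7420)/2 = 36010 km.
Circular speed at r = 7420 km: v_c = √(μ/r) = 7.3294 km/s.
Transfer-orbit speed at the same r (vis-viva, a = a_t): v_t = √[μ(2/r − 1/a_t)] = 9.8168 km/s.
Δv₂ = |v_t − v_c| = |9.8168 − 7.3294| = 2.487 km/s.

Δv₂ = 2.49 km/s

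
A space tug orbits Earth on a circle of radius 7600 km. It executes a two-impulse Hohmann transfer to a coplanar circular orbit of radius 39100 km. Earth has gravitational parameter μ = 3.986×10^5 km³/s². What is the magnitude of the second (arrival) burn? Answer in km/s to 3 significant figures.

Semi-major axis of the transfer orbit: a_t = (7600 + 39100)/2 = 23350 km.
Circular speed at r = 39100 km: v_c = √(μ/r) = 3.193 km/s.
Vis-viva on the transfer ellipse at r = 39100 km gives v_t = √[μ(2/r − 1/a_t)] = 1.822 km/s.
Δv₂ = |v_t − v_c| = |1.822 − 3.193| = 1.371 km/s.

Δv₂ = 1.37 km/s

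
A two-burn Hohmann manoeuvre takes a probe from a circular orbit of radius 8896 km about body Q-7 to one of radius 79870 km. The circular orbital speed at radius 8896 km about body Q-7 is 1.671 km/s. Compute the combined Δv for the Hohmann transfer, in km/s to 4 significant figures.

From the circular-orbit relation v² = μ/r at r = 8896 km: μ = v²r = (1.671)² × 8896 = 24839.8 km³/s².
Transfer-ellipse semi-major axis a_t = (r₁ + r₂)/2 = (8896 + 79870)/2 = 44383 km.
At r₁ the circular-orbit speed is v₁ = √(μ/r₁) = 1.6710 km/s.
On the transfer ellipse at r₁, vis-viva gives v_p = √[μ(2/r₁ − 1/a_t)] = 2.2416 km/s.
First burn Δv₁ = |v_p − v₁| = 0.5706 km/s.
Circular speed at r₂: v₂ = √(μ/r₂) = 0.5577 km/s.
Transfer-orbit speed at r₂: v_a = √[μ(2/r₂ − 1/a_t)] = 0.2497 km/s.
Second burn Δv₂ = |v₂ − v_a| = 0.3080 km/s.
Δv = Δv₁ + Δv₂ = 0.5706 + 0.3080 = 0.8786 km/s.

Δv = 0.8786 km/s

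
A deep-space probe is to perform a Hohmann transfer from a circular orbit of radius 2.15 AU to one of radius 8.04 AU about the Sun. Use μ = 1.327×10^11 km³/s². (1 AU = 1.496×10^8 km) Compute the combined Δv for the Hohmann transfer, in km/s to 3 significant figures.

Δv = 8.88 km/s

In km: r₁ = 2.15 × 1.496×10^8 = 3.2164×10^8 km; r₂ = 8.04 × 1.496×10^8 = 1.202784×10^9 km.
Semi-major axis of the transfer orbit: a_t = (3.2164×10^8 + 1.202784×10^9)/2 = 7.62212×10^8 km.
Circular speed at r₁: v₁ = √(μ/r₁) = √(1.327×10^11/3.2164×10^8) = 20.312 km/s.
On the transfer ellipse at r₁, v² = μ(2/r − 1/a) gives v_p = √[μ(2/r₁ − 1/a_t)] = 25.516 km/s.
First burn Δv₁ = |v_p − v₁| = 5.204 km/s.
Circular speed at r₂: v₂ = √(μ/r₂) = 10.5037 km/s.
Transfer-orbit speed at r₂: v_a = √[μ(2/r₂ − 1/a_t)] = 6.82321 km/s.
Second burn Δv₂ = |v₂ − v_a| = 3.680 km/s.
Total Δv = Δv₁ + Δv₂ = 8.884 km/s.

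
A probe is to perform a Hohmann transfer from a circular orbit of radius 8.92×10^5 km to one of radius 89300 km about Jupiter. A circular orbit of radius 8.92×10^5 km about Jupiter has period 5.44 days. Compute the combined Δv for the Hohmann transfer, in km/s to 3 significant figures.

Δv = 20.0 km/s

From Kepler's third law T² = 4π²r³/μ at r = 8.92×10^5 km, T = 5.44 days = 5.44 × 86400 s = 4.70016×10^5 s: μ = 4π²r³/T² = 1.26832×10^8 km³/s².
The Hohmann ellipse has a_t = (r₁ + r₂)/2 = 4.9065×10^5 km.
Circular speed at r₁: v₁ = √(μ/r₁) = √(1.26832×10^8/8.920×10^5) = 11.9243 km/s.
Transfer-orbit speed at r₁ (vis-viva equation): v_a = √[μ(2/r₁ − 1/a_t)] = 5.08712 km/s.
First burn Δv₁ = |v_a − v₁| = 6.8372 km/s.
Circular speed at r₂: v₂ = √(μ/r₂) = 37.687 km/s.
Transfer-orbit speed at r₂: v_p = √[μ(2/r₂ − 1/a_t)] = 50.814 km/s.
Second burn Δv₂ = |v₂ − v_p| = 13.127 km/s.
Δv = Δv₁ + Δv₂ = 6.8372 + 13.127 = 19.96 km/s.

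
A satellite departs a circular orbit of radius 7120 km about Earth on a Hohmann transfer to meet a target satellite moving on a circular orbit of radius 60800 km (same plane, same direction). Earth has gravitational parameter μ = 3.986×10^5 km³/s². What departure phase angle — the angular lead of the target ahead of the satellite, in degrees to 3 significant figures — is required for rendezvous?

φ = 105°

The Hohmann ellipse has a_t = (r₁ + r₂)/2 = 33960 km.
Transfer time t = π√(a_t³/μ) = 31141 s.
The target's mean motion on its circular orbit is ω₂ = √(μ/r₂³) = 4.2113×10^-5 rad/s.
Angle swept by the target during transfer: ω₂·t = 1.3114 rad = 75.14°.
The satellite traverses 180° on the transfer ellipse, so the target must lead by 180° − 75.14° = 105°.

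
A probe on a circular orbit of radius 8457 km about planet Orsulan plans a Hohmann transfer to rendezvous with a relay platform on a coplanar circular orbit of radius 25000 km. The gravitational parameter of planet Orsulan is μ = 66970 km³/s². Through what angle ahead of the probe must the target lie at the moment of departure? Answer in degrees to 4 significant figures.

The Hohmann ellipse has a_t = (r₁ + r₂)/2 = 16728.5 km.
Transfer time t = π√(a_t³/μ) = 26266 s.
Target angular speed ω₂ = √(μ/r₂³) = 6.5468×10^-5 rad/s.
Angle swept by the target during transfer: ω₂·t = 1.7196 rad = 98.53°.
Arrival is 180° from departure on the ellipse, so φ = 180° − 98.53° = 81.47°.

φ = 81.47°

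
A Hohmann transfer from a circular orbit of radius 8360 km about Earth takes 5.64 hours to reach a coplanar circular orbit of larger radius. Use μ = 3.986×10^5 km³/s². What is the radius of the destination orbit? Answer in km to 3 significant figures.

Transfer time t = 5.64 hours = 20304 s, and t = π√(a_t³/μ).
So a_t = (μ t²/π²)^(1/3) = (3.986×10^5 × (20304)² / π²)^(1/3) = 25535 km.
Since a_t = (r₁ + r₂)/2, r₂ = 2a_t − r₁ = 2×25535 − 8360 = 42710 km.

r₂ = 42700 km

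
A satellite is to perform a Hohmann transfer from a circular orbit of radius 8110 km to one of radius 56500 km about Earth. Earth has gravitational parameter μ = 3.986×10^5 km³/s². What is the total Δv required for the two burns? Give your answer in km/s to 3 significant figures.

Semi-major axis of the transfer orbit: a_t = (8110 + 56500)/2 = 32305 km.
At r₁ the circular-orbit speed is v₁ = √(μ/r₁) = 7.0106 km/s.
On the transfer ellipse at r₁, vis-viva gives v_p = √[μ(2/r₁ − 1/a_t)] = 9.2714 km/s.
First burn Δv₁ = |v_p − v₁| = 2.261 km/s.
At r₂, v₂ = √(μ/r₂) = 2.656 km/s.
Transfer-orbit speed at r₂: v_a = √[μ(2/r₂ − 1/a_t)] = 1.331 km/s.
Second burn Δv₂ = |v₂ − v_a| = 1.325 km/s.
Δv = Δv₁ + Δv₂ = 2.261 + 1.325 = 3.586 km/s.

Δv = 3.59 km/s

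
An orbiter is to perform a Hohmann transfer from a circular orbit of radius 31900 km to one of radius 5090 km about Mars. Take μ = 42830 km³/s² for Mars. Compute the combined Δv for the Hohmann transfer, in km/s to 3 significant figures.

Δv = 1.46 km/s

The Hohmann ellipse has a_t = (r₁ + r₂)/2 = 18495 km.
Circular speed at r₁: v₁ = √(μ/r₁) = √(42830/31900) = 1.158721 km/s.
Transfer-orbit speed at r₁ (v² = μ(2/r − 1/a)): v_a = √[μ(2/r₁ − 1/a_t)] = 0.6078696 km/s.
First burn Δv₁ = |v_a − v₁| = 0.5509 km/s.
At r₂, v₂ = √(μ/r₂) = 2.900782 km/s.
Transfer-orbit speed at r₂: v_p = √[μ(2/r₂ − 1/a_t)] = 3.809635 km/s.
Second burn Δv₂ = |v₂ − v_p| = 0.9089 km/s.
Δv = Δv₁ + Δv₂ = 0.5509 + 0.9089 = 1.460 km/s.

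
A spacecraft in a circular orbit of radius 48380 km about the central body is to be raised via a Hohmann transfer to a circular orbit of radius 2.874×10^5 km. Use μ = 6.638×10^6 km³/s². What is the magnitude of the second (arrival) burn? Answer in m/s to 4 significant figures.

Semi-major axis of the transfer orbit: a_t = (48380 + 2.874×10^5)/2 = 1.6789×10^5 km.
On the circular orbit at r = 2.874×10^5 km, v_c = √(μ/r) = 4.806 km/s.
Transfer-orbit speed at the same r (vis-viva, a = a_t): v_t = √[μ(2/r − 1/a_t)] = 2.580 km/s.
Δv₂ = |v_t − v_c| = |2.580 − 4.806| = 2.226 km/s.

Δv₂ = 2226 m/s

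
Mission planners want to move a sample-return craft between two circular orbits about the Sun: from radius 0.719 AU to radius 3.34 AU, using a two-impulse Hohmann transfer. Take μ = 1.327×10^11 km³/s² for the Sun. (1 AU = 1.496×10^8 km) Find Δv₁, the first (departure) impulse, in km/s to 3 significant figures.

Δv₁ = 9.94 km/s

In km: r₁ = 0.719 × 1.496×10^8 = 1.075624×10^8 km; r₂ = 3.34 × 1.496×10^8 = 4.99664×10^8 km.
Transfer-ellipse semi-major axis a_t = (r₁ + r₂)/2 = (1.075624×10^8 + 4.99664×10^8)/2 = 3.036132×10^8 km.
Circular speed at r = 1.075624×10^8 km: v_c = √(μ/r) = 35.124 km/s.
Vis-viva on the transfer ellipse at r = 1.075624×10^8 km gives v_t = √[μ(2/r − 1/a_t)] = 45.059 km/s.
Δv₁ = |v_t − v_c| = |45.059 − 35.124| = 9.935 km/s.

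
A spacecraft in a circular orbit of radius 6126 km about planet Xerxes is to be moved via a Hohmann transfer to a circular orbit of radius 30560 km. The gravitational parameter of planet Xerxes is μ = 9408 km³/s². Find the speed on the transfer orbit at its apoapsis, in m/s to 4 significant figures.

The Hohmann ellipse has a_t = (r₁ + r₂)/2 = 18343 km.
At apoapsis, r = 30560 km.
Vis-viva: v = √[μ(2/r − 1/a_t)] = √[9408 × (2/30560 − 1/18343)] = 0.3206 km/s.

v = 320.6 m/s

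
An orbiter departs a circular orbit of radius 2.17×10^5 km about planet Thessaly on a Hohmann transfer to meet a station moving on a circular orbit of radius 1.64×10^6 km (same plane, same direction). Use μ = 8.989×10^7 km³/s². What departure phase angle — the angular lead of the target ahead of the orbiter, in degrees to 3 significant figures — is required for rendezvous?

Transfer-ellipse semi-major axis a_t = (r₁ + r₂)/2 = (2.170×10^5 + 1.640×10^6)/2 = 9.285×10^5 km.
The half-period of the transfer ellipse is t = π√(a_t³/μ) = 2.9646×10^5 s.
The target's mean motion on its circular orbit is ω₂ = √(μ/r₂³) = 4.5143×10^-6 rad/s.
Angle swept by the target during transfer: ω₂·t = 1.3383 rad = 76.68°.
Arrival is 180° from departure on the ellipse, so φ = 180° − 76.68° = 103°.

φ = 103°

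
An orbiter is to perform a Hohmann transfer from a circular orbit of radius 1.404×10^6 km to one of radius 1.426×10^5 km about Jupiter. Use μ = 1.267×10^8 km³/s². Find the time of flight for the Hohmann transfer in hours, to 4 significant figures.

The Hohmann ellipse has a_t = (r₁ + r₂)/2 = 7.733×10^5 km.
By Kepler's third law the transfer-orbit period is T = 2π√(a_t³/μ), so t = T/2 = 1.898×10^5 s.
Converting: 1.898×10^5 s ÷ 3600 s/hour = 52.72 hours.

t = 52.72 hours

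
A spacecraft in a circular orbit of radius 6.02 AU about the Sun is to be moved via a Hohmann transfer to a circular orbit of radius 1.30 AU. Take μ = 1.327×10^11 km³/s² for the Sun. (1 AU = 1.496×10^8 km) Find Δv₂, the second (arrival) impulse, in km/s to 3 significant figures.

Δv₂ = 7.38 km/s

In km: r₁ = 6.02 × 1.496×10^8 = 9.00592×10^8 km; r₂ = 1.30 × 1.496×10^8 = 1.9448×10^8 km.
Semi-major axis of the transfer orbit: a_t = (9.00592×10^8 + 1.9448×10^8)/2 = 5.47536×10^8 km.
Circular speed at r = 1.9448×10^8 km: v_c = √(μ/r) = 26.1215 km/s.
Transfer-orbit speed at the same r (vis-viva, a = a_t): v_t = √[μ(2/r − 1/a_t)] = 33.5008 km/s.
Δv₂ = |v_t − v_c| = |33.5008 − 26.1215| = 7.379 km/s.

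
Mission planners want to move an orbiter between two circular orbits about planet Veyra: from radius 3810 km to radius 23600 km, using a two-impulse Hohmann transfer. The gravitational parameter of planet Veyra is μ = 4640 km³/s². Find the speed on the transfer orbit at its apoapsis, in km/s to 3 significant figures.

v = 0.234 km/s

Transfer-ellipse semi-major axis a_t = (r₁ + r₂)/2 = (3810 + 23600)/2 = 13705 km.
The apoapsis of the transfer ellipse is at r = 23600 km.
From the vis-viva equation, v = √[μ(2/r − 1/a_t)] = 0.2338 km/s.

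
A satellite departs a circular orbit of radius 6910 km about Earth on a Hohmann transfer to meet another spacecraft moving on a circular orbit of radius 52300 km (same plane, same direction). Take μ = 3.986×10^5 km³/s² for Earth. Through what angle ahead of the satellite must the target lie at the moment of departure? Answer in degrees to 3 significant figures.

φ = 103°

The Hohmann ellipse has a_t = (r₁ + r₂)/2 = 29605 km.
Transfer time t = π√(a_t³/μ) = 25350 s.
Target angular speed ω₂ = √(μ/r₂³) = 5.279×10^-5 rad/s.
Angle swept by the target during transfer: ω₂·t = 1.338 rad = 76.66°.
Arrival is 180° from departure on the ellipse, so φ = 180° − 76.66° = 103°.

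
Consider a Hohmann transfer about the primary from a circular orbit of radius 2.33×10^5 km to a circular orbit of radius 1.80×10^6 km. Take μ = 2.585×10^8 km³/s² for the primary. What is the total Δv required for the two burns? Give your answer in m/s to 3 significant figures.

Δv = 17300 m/s

Semi-major axis of the transfer orbit: a_t = (2.330×10^5 + 1.800×10^6)/2 = 1.0165×10^6 km.
Circular speed at r₁: v₁ = √(μ/r₁) = √(2.585×10^8/2.330×10^5) = 33.3083 km/s.
Transfer-orbit speed at r₁ (v² = μ(2/r − 1/a)): v_p = √[μ(2/r₁ − 1/a_t)] = 44.3236 km/s.
First burn Δv₁ = |v_p − v₁| = 11.015 km/s.
Circular speed at r₂: v₂ = √(μ/r₂) = 11.98379 km/s.
Transfer-orbit speed at r₂: v_a = √[μ(2/r₂ − 1/a_t)] = 5.737442 km/s.
Second burn Δv₂ = |v₂ − v_a| = 6.2463 km/s.
Δv = Δv₁ + Δv₂ = 11.015 + 6.2463 = 17.26 km/s.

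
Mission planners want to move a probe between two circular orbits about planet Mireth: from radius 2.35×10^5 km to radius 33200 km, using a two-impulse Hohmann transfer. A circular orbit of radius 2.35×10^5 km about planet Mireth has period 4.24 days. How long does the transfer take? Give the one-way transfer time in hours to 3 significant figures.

From Kepler's third law T² = 4π²r³/μ at r = 2.35×10^5 km, T = 4.24 days = 4.24 × 86400 s = 3.66336×10^5 s: μ = 4π²r³/T² = 3.81772×10^6 km³/s².
Semi-major axis of the transfer orbit: a_t = (2.350×10^5 + 33200)/2 = 1.341×10^5 km.
By Kepler's third law the transfer-orbit period is T = 2π√(a_t³/μ), so t = T/2 = 78960 s.
Converting: 78960 s ÷ 3600 s/hour = 21.9 hours.

t = 21.9 hours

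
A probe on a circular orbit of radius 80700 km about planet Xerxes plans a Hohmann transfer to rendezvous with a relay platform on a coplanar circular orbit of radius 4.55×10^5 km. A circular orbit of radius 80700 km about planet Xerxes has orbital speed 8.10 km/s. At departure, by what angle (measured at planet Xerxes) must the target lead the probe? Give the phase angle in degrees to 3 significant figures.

φ = 98.7°

From the circular-orbit relation v² = μ/r at r = 80700 km: μ = v²r = (8.10)² × 80700 = 5.29473×10^6 km³/s².
The Hohmann ellipse has a_t = (r₁ + r₂)/2 = 2.6785×10^5 km.
The half-period of the transfer ellipse is t = π√(a_t³/μ) = 1.893×10^5 s.
Target angular speed ω₂ = √(μ/r₂³) = 7.497×10^-6 rad/s.
Angle swept by the target during transfer: ω₂·t = 1.419 rad = 81.30°.
The probe traverses 180° on the transfer ellipse, so the target must lead by 180° − 81.30° = 98.7°.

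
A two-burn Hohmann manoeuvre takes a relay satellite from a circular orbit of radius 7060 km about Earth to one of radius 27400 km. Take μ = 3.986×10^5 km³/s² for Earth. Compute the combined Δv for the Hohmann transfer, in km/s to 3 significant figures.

The Hohmann ellipse has a_t = (r₁ + r₂)/2 = 17230 km.
Circular speed at r₁: v₁ = √(μ/r₁) = √(3.986×10^5/7060) = 7.5139 km/s.
Transfer-orbit speed at r₁ (v² = μ(2/r − 1/a)): v_p = √[μ(2/r₁ − 1/a_t)] = 9.4754 km/s.
First burn Δv₁ = |v_p − v₁| = 1.9615 km/s.
Circular speed at r₂: v₂ = √(μ/r₂) = 3.8141 km/s.
Transfer-orbit speed at r₂: v_a = √[μ(2/r₂ − 1/a_t)] = 2.4415 km/s.
Second burn Δv₂ = |v₂ − v_a| = 1.3726 km/s.
Total Δv = Δv₁ + Δv₂ = 3.334 km/s.

Δv = 3.33 km/s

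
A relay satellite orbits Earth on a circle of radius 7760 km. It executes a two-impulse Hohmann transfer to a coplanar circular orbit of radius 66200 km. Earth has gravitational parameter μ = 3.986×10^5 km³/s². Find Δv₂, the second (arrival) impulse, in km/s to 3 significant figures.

Δv₂ = 1.33 km/s

Semi-major axis of the transfer orbit: a_t = (7760 + 66200)/2 = 36980 km.
Circular speed at r = 66200 km: v_c = √(μ/r) = 2.454 km/s.
Transfer-orbit speed at the same r (vis-viva, a = a_t): v_t = √[μ(2/r − 1/a_t)] = 1.124 km/s.
Δv₂ = |v_t − v_c| = |1.124 − 2.454| = 1.330 km/s.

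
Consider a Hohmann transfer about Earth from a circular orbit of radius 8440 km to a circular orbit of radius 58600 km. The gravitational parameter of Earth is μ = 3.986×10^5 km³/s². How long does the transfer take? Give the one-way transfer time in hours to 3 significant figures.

The Hohmann ellipse has a_t = (r₁ + r₂)/2 = 33520 km.
By Kepler's third law the transfer-orbit period is T = 2π√(a_t³/μ), so t = T/2 = 30540 s.
Converting: 30540 s ÷ 3600 s/hour = 8.48 hours.

t = 8.48 hours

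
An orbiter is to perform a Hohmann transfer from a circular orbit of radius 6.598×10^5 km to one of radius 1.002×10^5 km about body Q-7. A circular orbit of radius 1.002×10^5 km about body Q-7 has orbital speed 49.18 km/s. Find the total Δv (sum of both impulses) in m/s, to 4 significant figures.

From the circular-orbit relation v² = μ/r at r = 1.002×10^5 km: μ = v²r = (49.18)² × 1.002×10^5 = 2.42351×10^8 km³/s².
Semi-major axis of the transfer orbit: a_t = (6.598×10^5 + 1.002×10^5)/2 = 3.800×10^5 km.
At r₁ the circular-orbit speed is v₁ = √(μ/r₁) = 19.1653 km/s.
On the transfer ellipse at r₁, vis-viva equation gives v_a = √[μ(2/r₁ − 1/a_t)] = 9.84143 km/s.
First burn Δv₁ = |v_a − v₁| = 9.3239 km/s.
Circular speed at r₂: v₂ = √(μ/r₂) = 49.180 km/s.
Transfer-orbit speed at r₂: v_p = √[μ(2/r₂ − 1/a_t)] = 64.804 km/s.
Second burn Δv₂ = |v₂ − v_p| = 15.624 km/s.
Total Δv = Δv₁ + Δv₂ = 24.95 km/s.

Δv = 24950 m/s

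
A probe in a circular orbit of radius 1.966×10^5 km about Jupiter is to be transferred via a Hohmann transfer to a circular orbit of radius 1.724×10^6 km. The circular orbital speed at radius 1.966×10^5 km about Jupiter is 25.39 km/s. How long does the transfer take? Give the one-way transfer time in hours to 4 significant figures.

t = 72.95 hours

From the circular-orbit relation v² = μ/r at r = 1.966×10^5 km: μ = v²r = (25.39)² × 1.966×10^5 = 1.26739×10^8 km³/s².
The Hohmann ellipse has a_t = (r₁ + r₂)/2 = 9.603×10^5 km.
By Kepler's third law the transfer-orbit period is T = 2π√(a_t³/μ), so t = T/2 = 2.6261×10^5 s.
Converting: 2.6261×10^5 s ÷ 3600 s/hour = 72.95 hours.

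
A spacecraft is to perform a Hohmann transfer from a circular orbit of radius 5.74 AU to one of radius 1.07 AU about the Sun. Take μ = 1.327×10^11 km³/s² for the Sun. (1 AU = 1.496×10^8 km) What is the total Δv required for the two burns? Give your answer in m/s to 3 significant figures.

Δv = 14100 m/s

In km: r₁ = 5.74 × 1.496×10^8 = 8.58704×10^8 km; r₂ = 1.07 × 1.496×10^8 = 1.60072×10^8 km.
Semi-major axis of the transfer orbit: a_t = (8.58704×10^8 + 1.60072×10^8)/2 = 5.09388×10^8 km.
At r₁ the circular-orbit speed is v₁ = √(μ/r₁) = 12.4312 km/s.
Transfer-orbit speed at r₁ (vis-viva equation): v_a = √[μ(2/r₁ − 1/a_t)] = 6.96862 km/s.
First burn Δv₁ = |v_a − v₁| = 5.463 km/s.
At r₂, v₂ = √(μ/r₂) = 28.792 km/s.
Transfer-orbit speed at r₂: v_p = √[μ(2/r₂ − 1/a_t)] = 37.383 km/s.
Second burn Δv₂ = |v₂ − v_p| = 8.591 km/s.
Δv = Δv₁ + Δv₂ = 5.463 + 8.591 = 14.05 km/s.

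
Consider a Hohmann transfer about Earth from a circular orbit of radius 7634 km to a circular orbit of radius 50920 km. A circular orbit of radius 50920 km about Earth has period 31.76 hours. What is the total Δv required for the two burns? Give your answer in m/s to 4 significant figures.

Δv = 3673 m/s

From Kepler's third law T² = 4π²r³/μ at r = 50920 km, T = 31.76 hours = 31.76 × 3600 s = 1.14336×10^5 s: μ = 4π²r³/T² = 3.98712×10^5 km³/s².
Transfer-ellipse semi-major axis a_t = (r₁ + r₂)/2 = (7634 + 50920)/2 = 29277 km.
At r₁ the circular-orbit speed is v₁ = √(μ/r₁) = 7.227 km/s.
On the transfer ellipse at r₁, vis-viva equation gives v_p = √[μ(2/r₁ − 1/a_t)] = 9.531 km/s.
First burn Δv₁ = |v_p − v₁| = 2.304 km/s.
At r₂, v₂ = √(μ/r₂) = 2.798 km/s.
Transfer-orbit speed at r₂: v_a = √[μ(2/r₂ − 1/a_t)] = 1.429 km/s.
Second burn Δv₂ = |v₂ − v_a| = 1.369 km/s.
Δv = Δv₁ + Δv₂ = 2.304 + 1.369 = 3.673 km/s.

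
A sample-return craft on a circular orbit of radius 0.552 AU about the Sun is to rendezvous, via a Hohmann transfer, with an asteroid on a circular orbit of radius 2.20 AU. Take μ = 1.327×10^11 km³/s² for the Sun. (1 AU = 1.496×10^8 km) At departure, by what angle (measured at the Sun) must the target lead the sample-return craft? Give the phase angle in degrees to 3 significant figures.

In km: r₁ = 0.552 × 1.496×10^8 = 8.25792×10^7 km; r₂ = 2.20 × 1.496×10^8 = 3.2912×10^8 km.
The Hohmann ellipse has a_t = (r₁ + r₂)/2 = 2.058496×10^8 km.
Transfer time t = π√(a_t³/μ) = 2.547×10^7 s.
Target angular speed ω₂ = √(μ/r₂³) = 6.101×10^-8 rad/s.
Angle swept by the target during transfer: ω₂·t = 1.554 rad = 89.04°.
Arrival is 180° from departure on the ellipse, so φ = 180° − 89.04° = 91.0°.

φ = 91.0°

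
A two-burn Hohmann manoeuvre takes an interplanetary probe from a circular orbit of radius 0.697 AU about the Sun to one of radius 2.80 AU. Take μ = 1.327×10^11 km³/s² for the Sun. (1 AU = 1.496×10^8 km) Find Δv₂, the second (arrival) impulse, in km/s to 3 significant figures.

In km: r₁ = 0.697 × 1.496×10^8 = 1.042712×10^8 km; r₂ = 2.80 × 1.496×10^8 = 4.1888×10^8 km.
The Hohmann ellipse has a_t = (r₁ + r₂)/2 = 2.615756×10^8 km.
Circular speed at r = 4.1888×10^8 km: v_c = √(μ/r) = 17.799 km/s.
Transfer-orbit speed at the same r (vis-viva, a = a_t): v_t = √[μ(2/r − 1/a_t)] = 11.238 km/s.
Δv₂ = |v_t − v_c| = |11.238 − 17.799| = 6.561 km/s.

Δv₂ = 6.56 km/s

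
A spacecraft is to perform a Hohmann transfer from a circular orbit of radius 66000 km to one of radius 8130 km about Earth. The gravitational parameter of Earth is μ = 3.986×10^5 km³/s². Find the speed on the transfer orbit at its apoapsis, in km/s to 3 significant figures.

v = 1.15 km/s

The Hohmann ellipse has a_t = (r₁ + r₂)/2 = 37065 km.
At apoapsis, r = 66000 km.
From the vis-viva equation, v = √[μ(2/r − 1/a_t)] = 1.151 km/s.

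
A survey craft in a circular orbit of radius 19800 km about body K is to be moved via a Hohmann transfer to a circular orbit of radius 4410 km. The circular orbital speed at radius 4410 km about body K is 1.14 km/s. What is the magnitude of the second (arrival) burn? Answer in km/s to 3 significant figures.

Δv₂ = 0.318 km/s

From the circular-orbit relation v² = μ/r at r = 4410 km: μ = v²r = (1.14)² × 4410 = 5731.24 km³/s².
Semi-major axis of the transfer orbit: a_t = (19800 + 4410)/2 = 12105 km.
On the circular orbit at r = 4410 km, v_c = √(μ/r) = 1.140 km/s.
Vis-viva on the transfer ellipse at r = 4410 km gives v_t = √[μ(2/r − 1/a_t)] = 1.458 km/s.
Δv₂ = |v_t − v_c| = |1.458 − 1.140| = 0.3180 km/s.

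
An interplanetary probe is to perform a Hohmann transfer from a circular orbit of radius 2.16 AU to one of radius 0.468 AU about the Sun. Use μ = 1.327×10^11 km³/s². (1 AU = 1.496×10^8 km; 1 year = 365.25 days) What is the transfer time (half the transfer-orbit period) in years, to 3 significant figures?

In km: r₁ = 2.16 × 1.496×10^8 = 3.23136×10^8 km; r₂ = 0.468 × 1.496×10^8 = 7.00128×10^7 km.
Transfer-ellipse semi-major axis a_t = (r₁ + r₂)/2 = (3.23136×10^8 + 7.00128×10^7)/2 = 1.965744×10^8 km.
By Kepler's third law the transfer-orbit period is T = 2π√(a_t³/μ), so t = T/2 = 2.377×10^7 s.
Converting: 2.377×10^7 s ÷ 3.15576×10^7 s/year (365.25 × 86400) = 0.753 years.

t = 0.753 years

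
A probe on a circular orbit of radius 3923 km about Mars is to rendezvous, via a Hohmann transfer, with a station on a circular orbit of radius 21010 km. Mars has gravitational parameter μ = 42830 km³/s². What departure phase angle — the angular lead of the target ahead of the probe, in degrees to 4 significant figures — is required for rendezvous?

Transfer-ellipse semi-major axis a_t = (r₁ + r₂)/2 = (3923 + 21010)/2 = 12466.5 km.
The half-period of the transfer ellipse is t = π√(a_t³/μ) = 21130 s.
Target angular speed ω₂ = √(μ/r₂³) = 6.7957×10^-5 rad/s.
Angle swept by the target during transfer: ω₂·t = 1.4359 rad = 82.27°.
The probe traverses 180° on the transfer ellipse, so the target must lead by 180° − 82.27° = 97.73°.

φ = 97.73°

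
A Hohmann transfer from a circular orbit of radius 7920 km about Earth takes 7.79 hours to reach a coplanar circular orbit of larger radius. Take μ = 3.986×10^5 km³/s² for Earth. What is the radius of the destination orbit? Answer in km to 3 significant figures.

r₂ = 55400 km

Transfer time t = 7.79 hours = 28044 s, and t = π√(a_t³/μ).
So a_t = (μ t²/π²)^(1/3) = (3.986×10^5 × (28044)² / π²)^(1/3) = 31669 km.
Since a_t = (r₁ + r₂)/2, r₂ = 2a_t − r₁ = 2×31669 − 7920 = 55418 km.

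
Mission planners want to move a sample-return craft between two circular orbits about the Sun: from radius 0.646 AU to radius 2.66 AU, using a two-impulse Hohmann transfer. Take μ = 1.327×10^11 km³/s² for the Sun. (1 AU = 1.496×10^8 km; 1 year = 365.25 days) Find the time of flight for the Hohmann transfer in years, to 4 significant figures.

In km: r₁ = 0.646 × 1.496×10^8 = 9.66416×10^7 km; r₂ = 2.66 × 1.496×10^8 = 3.97936×10^8 km.
Semi-major axis of the transfer orbit: a_t = (9.66416×10^7 + 3.97936×10^8)/2 = 2.472888×10^8 km.
Transfer time t = π√(a_t³/μ) = π√((2.472888×10^8)³ / 1.327×10^11) = 3.354×10^7 s.
Converting: 3.354×10^7 s ÷ 3.15576×10^7 s/year (365.25 × 86400) = 1.063 years.

t = 1.063 years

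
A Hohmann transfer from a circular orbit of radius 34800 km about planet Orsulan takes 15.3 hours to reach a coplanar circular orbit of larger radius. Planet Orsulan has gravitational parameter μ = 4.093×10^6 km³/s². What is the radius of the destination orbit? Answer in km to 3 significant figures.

r₂ = 1.81×10^5 km

Transfer time t = 15.3 hours = 55080 s, and t = π√(a_t³/μ).
So a_t = (μ t²/π²)^(1/3) = (4.093×10^6 × (55080)² / π²)^(1/3) = 1.0796×10^5 km.
Since a_t = (r₁ + r₂)/2, r₂ = 2a_t − r₁ = 2×1.0796×10^5 − 34800 = 1.8112×10^5 km.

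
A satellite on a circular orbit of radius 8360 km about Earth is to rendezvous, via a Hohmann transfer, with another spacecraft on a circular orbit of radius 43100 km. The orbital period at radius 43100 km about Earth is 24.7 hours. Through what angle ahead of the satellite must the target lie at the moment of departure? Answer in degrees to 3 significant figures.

φ = 97.0°

From Kepler's third law T² = 4π²r³/μ at r = 43100 km, T = 24.7 hours = 24.7 × 3600 s = 88920 s: μ = 4π²r³/T² = 3.99754×10^5 km³/s².
Semi-major axis of the transfer orbit: a_t = (8360 + 43100)/2 = 25730 km.
Transfer time t = π√(a_t³/μ) = 20508 s.
Target angular speed ω₂ = √(μ/r₂³) = 7.0661×10^-5 rad/s.
Angle swept by the target during transfer: ω₂·t = 1.4491 rad = 83.03°.
The satellite traverses 180° on the transfer ellipse, so the target must lead by 180° − 83.03° = 97.0°.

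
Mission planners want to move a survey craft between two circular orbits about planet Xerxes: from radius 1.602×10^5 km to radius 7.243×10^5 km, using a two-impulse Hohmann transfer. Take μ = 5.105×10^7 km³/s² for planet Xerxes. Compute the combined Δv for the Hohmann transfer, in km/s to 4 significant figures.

Semi-major axis of the transfer orbit: a_t = (1.602×10^5 + 7.243×10^5)/2 = 4.4225×10^5 km.
At r₁ the circular-orbit speed is v₁ = √(μ/r₁) = 17.85117 km/s.
On the transfer ellipse at r₁, vis-viva gives v_p = √[μ(2/r₁ − 1/a_t)] = 22.84504 km/s.
First burn Δv₁ = |v_p − v₁| = 4.9939 km/s.
At r₂, v₂ = √(μ/r₂) = 8.3953 km/s.
Transfer-orbit speed at r₂: v_a = √[μ(2/r₂ − 1/a_t)] = 5.0528 km/s.
Second burn Δv₂ = |v₂ − v_a| = 3.3425 km/s.
Total Δv = Δv₁ + Δv₂ = 8.336 km/s.

Δv = 8.336 km/s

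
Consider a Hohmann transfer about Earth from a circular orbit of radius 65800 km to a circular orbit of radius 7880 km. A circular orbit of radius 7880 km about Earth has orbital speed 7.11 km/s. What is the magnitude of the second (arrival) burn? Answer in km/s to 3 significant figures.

Δv₂ = 2.39 km/s

From the circular-orbit relation v² = μ/r at r = 7880 km: μ = v²r = (7.11)² × 7880 = 3.98351×10^5 km³/s².
Transfer-ellipse semi-major axis a_t = (r₁ + r₂)/2 = (65800 + 7880)/2 = 36840 km.
Circular speed at r = 7880 km: v_c = √(μ/r) = 7.110 km/s.
Vis-viva on the transfer ellipse at r = 7880 km gives v_t = √[μ(2/r − 1/a_t)] = 9.502 km/s.
Δv₂ = |v_t − v_c| = |9.502 − 7.110| = 2.392 km/s.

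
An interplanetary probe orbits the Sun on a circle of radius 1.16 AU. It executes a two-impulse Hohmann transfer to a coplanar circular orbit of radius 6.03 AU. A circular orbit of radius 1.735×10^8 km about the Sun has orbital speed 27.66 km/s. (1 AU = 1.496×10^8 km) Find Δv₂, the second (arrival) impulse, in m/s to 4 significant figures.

Δv₂ = 5240 m/s

From the circular-orbit relation v² = μ/r at r = 1.735×10^8 km: μ = v²r = (27.66)² × 1.735×10^8 = 1.32741×10^11 km³/s².
In km: r₁ = 1.16 × 1.496×10^8 = 1.73536×10^8 km; r₂ = 6.03 × 1.496×10^8 = 9.02088×10^8 km.
The Hohmann ellipse has a_t = (r₁ + r₂)/2 = 5.37812×10^8 km.
Circular speed at r = 9.02088×10^8 km: v_c = √(μ/r) = 12.1305 km/s.
Vis-viva on the transfer ellipse at r = 9.02088×10^8 km gives v_t = √[μ(2/r − 1/a_t)] = 6.89060 km/s.
Δv₂ = |v_t − v_c| = |6.89060 − 12.1305| = 5.240 km/s.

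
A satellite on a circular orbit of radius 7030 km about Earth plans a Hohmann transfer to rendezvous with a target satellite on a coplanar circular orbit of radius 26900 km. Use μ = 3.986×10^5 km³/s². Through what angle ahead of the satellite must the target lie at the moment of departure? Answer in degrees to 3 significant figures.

φ = 89.8°

The Hohmann ellipse has a_t = (r₁ + r₂)/2 = 16965 km.
Transfer time t = π√(a_t³/μ) = 10995.43 s.
Target angular speed ω₂ = √(μ/r₂³) = 1.431002×10^-4 rad/s.
Angle swept by the target during transfer: ω₂·t = 1.57345 rad = 90.152°.
The satellite traverses 180° on the transfer ellipse, so the target must lead by 180° − 90.152° = 89.8°.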